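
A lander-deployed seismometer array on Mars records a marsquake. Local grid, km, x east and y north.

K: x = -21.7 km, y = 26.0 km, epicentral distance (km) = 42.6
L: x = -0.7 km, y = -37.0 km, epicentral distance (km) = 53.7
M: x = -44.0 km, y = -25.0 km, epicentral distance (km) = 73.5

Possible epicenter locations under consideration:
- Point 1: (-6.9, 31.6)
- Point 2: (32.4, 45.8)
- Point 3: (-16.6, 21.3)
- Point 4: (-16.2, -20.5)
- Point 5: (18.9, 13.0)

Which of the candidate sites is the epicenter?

For each candidate, compare |candidate − station| to the reported distance:
Point 1: residuals K 26.8, L 15.2, M 5.8 → max 26.8 km
Point 2: residuals K 15.0, L 35.5, M 30.7 → max 35.5 km
Point 3: residuals K 35.7, L 6.7, M 19.7 → max 35.7 km
Point 4: residuals K 4.2, L 31.1, M 45.3 → max 45.3 km
Point 5: residuals K 0.0, L 0.0, M 0.0 → max 0.0 km
Only Point 5 has all residuals ≈ 0.

Point 5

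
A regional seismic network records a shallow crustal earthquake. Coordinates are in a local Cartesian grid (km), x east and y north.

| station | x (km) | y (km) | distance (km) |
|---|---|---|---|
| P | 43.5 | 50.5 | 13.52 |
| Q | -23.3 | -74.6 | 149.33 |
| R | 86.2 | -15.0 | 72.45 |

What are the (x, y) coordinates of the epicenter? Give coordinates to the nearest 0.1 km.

57.0 km east, 51.3 km north

Circle about each station: (x − 43.5)² + (y − 50.5)² = 13.52²; (x + 23.3)² + (y + 74.6)² = 149.33²; (x − 86.2)² + (y + 15.0)² = 72.45².
Subtracting the P equation from the Q and R equations removes the quadratic terms:
-133.6 x − 250.2 y = -20451.11
85.4 x − 131.0 y = -1853.27
Solving the 2×2 system: x ≈ 57.0, y ≈ 51.3 km.
Check against P (with the unrounded x, y): √((x − 43.5)²+(y − 50.5)²) = 13.52 ≈ 13.52 km. ✓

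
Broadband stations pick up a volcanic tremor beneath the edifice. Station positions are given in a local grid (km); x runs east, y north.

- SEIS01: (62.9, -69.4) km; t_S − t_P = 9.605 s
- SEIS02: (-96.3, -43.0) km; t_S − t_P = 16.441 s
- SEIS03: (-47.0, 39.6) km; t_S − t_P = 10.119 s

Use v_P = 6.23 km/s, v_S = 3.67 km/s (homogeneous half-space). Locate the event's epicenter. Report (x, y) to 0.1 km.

39.4 km east, 13.1 km north

Distance from S−P lag: d = Δt · v_P v_S / (v_P − v_S) = Δt · (6.23·3.67)/(6.23−3.67) ≈ 8.9313·Δt.
So d_SEIS01 = 85.79, d_SEIS02 = 146.84, d_SEIS03 = 90.38 km.
Circle about each station: (x − 62.9)² + (y + 69.4)² = 85.79²; (x + 96.3)² + (y + 43.0)² = 146.84²; (x + 47.0)² + (y − 39.6)² = 90.38².
Subtracting the SEIS01 equation from the SEIS02 and SEIS03 equations removes the quadratic terms:
-318.4 x + 52.8 y = -11852.14
-219.8 x + 218.0 y = -5804.23
Solving the 2×2 system: x ≈ 39.4, y ≈ 13.1 km.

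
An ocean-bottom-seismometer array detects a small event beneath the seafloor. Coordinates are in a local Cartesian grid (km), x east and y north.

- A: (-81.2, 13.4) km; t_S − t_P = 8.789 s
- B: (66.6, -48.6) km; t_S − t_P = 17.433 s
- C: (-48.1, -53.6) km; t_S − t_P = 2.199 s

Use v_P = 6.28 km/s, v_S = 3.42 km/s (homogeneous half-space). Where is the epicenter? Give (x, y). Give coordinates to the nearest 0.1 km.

Distance from S−P lag: d = Δt · v_P v_S / (v_P − v_S) = Δt · (6.28·3.42)/(6.28−3.42) ≈ 7.5097·Δt.
So d_A = 66.00, d_B = 130.92, d_C = 16.51 km.
Circle about each station: (x + 81.2)² + (y − 13.4)² = 66.00²; (x − 66.6)² + (y + 48.6)² = 130.92²; (x + 48.1)² + (y + 53.6)² = 16.51².
Subtracting the A equation from the B and C equations removes the quadratic terms:
295.6 x − 124.0 y = -12759.53
66.2 x − 134.0 y = 2496.99
Solving the 2×2 system: x ≈ -64.3, y ≈ -50.4 km.
Check against A (with the unrounded x, y): √((x + 81.2)²+(y − 13.4)²) = 66.00 ≈ 66.00 km. ✓

(-64.3, -50.4)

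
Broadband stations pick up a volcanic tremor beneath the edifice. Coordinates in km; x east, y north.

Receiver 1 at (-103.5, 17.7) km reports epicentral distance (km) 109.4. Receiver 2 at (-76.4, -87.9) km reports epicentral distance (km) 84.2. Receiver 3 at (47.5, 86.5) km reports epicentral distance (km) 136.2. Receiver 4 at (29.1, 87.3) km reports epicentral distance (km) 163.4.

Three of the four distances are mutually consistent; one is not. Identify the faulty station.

Receiver 4

Solve using three stations at a time. Using Receiver 1, Receiver 2, Receiver 3 (subtract circle equations pairwise → linear system) gives (x, y) ≈ (-9.0, -37.4).
Distances from that point to each station vs reported:
  Receiver 1: calculated 109.4 vs reported 109.4 → residual 0.0 km
  Receiver 2: calculated 84.2 vs reported 84.2 → residual 0.0 km
  Receiver 3: calculated 136.2 vs reported 136.2 → residual 0.0 km
  Receiver 4: calculated 130.4 vs reported 163.4 → residual 33.0 km
Receiver 1, Receiver 2, Receiver 3 are mutually consistent (residuals ≈ 0); Receiver 4 is off by 33.0 km.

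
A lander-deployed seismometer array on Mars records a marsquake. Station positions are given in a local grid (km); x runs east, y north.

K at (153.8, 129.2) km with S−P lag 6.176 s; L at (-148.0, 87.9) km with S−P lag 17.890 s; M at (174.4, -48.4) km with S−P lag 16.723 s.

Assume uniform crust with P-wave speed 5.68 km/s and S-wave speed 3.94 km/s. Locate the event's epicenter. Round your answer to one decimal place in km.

x ≈ 75.5 km, y ≈ 142.6 km

Distance from S−P lag: d = Δt · v_P v_S / (v_P − v_S) = Δt · (5.68·3.94)/(5.68−3.94) ≈ 12.8616·Δt.
So d_K = 79.43, d_L = 230.09, d_M = 215.08 km.
Circle about each station: (x − 153.8)² + (y − 129.2)² = 79.43²; (x + 148.0)² + (y − 87.9)² = 230.09²; (x − 174.4)² + (y + 48.4)² = 215.08².
Subtracting the K equation from the L and M equations removes the quadratic terms:
-603.6 x − 82.6 y = -57348.95
41.2 x − 355.2 y = -47539.44
Solving the 2×2 system: x ≈ 75.5, y ≈ 142.6 km.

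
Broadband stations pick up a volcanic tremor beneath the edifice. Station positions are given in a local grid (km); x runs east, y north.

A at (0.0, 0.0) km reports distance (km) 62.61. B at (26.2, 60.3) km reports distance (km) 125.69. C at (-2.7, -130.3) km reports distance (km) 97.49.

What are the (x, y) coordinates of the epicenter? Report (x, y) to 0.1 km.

Circle about each station: x² + y² = 62.61²; (x − 26.2)² + (y − 60.3)² = 125.69²; (x + 2.7)² + (y + 130.3)² = 97.49².
Subtracting pairs of circle equations eliminates x²+y² and gives linear equations (the radical axes):
52.4 x + 120.6 y = -7555.43
-5.4 x − 260.6 y = 11401.09
Solving the 2×2 system: x ≈ -45.7, y ≈ -42.8 km.
Check against A (with the unrounded x, y): √(x²+y²) = 62.60 ≈ 62.61 km. ✓

x ≈ -45.7 km, y ≈ -42.8 km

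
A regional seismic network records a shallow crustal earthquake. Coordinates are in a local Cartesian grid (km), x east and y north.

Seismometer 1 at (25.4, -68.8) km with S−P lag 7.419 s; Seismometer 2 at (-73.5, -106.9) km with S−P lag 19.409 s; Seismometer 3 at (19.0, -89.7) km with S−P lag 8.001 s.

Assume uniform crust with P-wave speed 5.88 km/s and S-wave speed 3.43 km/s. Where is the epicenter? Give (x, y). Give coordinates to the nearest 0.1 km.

(84.6, -83.8)

Distance from S−P lag: d = Δt · v_P v_S / (v_P − v_S) = Δt · (5.88·3.43)/(5.88−3.43) ≈ 8.2320·Δt.
So d_Seismometer 1 = 61.07, d_Seismometer 2 = 159.77, d_Seismometer 3 = 65.86 km.
Circle about each station: (x − 25.4)² + (y + 68.8)² = 61.07²; (x + 73.5)² + (y + 106.9)² = 159.77²; (x − 19.0)² + (y + 89.7)² = 65.86².
Subtracting the Seismometer 1 equation from the Seismometer 2 and Seismometer 3 equations removes the quadratic terms:
-197.8 x − 76.2 y = -10345.65
-12.8 x − 41.8 y = 2420.50
Solving the 2×2 system: x ≈ 84.6, y ≈ -83.8 km.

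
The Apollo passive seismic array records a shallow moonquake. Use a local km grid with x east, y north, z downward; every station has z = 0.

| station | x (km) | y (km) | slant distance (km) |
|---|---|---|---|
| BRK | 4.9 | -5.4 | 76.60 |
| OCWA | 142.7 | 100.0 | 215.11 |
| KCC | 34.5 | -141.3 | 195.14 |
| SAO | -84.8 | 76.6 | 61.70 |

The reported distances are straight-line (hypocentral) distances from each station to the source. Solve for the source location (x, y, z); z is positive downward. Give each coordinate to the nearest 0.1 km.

x ≈ -58.2 km, y ≈ 28.2 km, depth ≈ 27.5 km

Each station gives a sphere (x−x_i)² + (y−y_i)² + z² = d_i² (stations at z=0).
Subtracting the BRK sphere from OCWA and KCC: z² cancels, leaving linear equations in x and y:
275.6 x + 210.8 y = -10094.63
59.2 x − 271.8 y = -11109.29
Solving: x ≈ -58.196, y ≈ 28.198 km (keep extra digits for the depth step; rounded: -58.2, 28.2).
Then from the BRK sphere: z² = 76.60² − (x − 4.9)² − (y + 5.4)² with x = -58.196, y = 28.198, so z ≈ 27.525 ≈ 27.5 km.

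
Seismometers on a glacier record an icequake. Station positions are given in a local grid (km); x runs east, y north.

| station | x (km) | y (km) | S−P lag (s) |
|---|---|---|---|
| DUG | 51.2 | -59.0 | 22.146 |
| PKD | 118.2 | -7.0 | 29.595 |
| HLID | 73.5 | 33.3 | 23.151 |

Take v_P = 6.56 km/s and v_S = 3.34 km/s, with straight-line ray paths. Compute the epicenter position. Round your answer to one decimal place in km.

Distance from S−P lag: d = Δt · v_P v_S / (v_P − v_S) = Δt · (6.56·3.34)/(6.56−3.34) ≈ 6.8045·Δt.
So d_DUG = 150.69, d_PKD = 201.38, d_HLID = 157.53 km.
Circle about each station: (x − 51.2)² + (y + 59.0)² = 150.69²; (x − 118.2)² + (y + 7.0)² = 201.38²; (x − 73.5)² + (y − 33.3)² = 157.53².
Subtracting pairs of circle equations eliminates x²+y² and gives linear equations (the radical axes):
134.0 x + 104.0 y = -9928.63
44.6 x + 184.6 y = -1699.52
Solving the 2×2 system: x ≈ -82.4, y ≈ 10.7 km.
Check against DUG (with the unrounded x, y): √((x − 51.2)²+(y + 59.0)²) = 150.69 ≈ 150.69 km. ✓

x ≈ -82.4 km, y ≈ 10.7 km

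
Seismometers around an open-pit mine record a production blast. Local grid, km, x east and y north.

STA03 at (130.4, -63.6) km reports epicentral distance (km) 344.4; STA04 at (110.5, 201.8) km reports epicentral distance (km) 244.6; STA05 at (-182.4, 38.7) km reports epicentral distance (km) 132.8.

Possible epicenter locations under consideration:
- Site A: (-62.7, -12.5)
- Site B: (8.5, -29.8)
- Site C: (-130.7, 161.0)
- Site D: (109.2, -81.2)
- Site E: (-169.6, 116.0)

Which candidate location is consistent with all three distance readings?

For each candidate, compare |candidate − station| to the reported distance:
Site A: residuals STA03 144.7, STA04 30.9, STA05 2.6 → max 144.7 km
Site B: residuals STA03 217.9, STA04 8.5, STA05 70.0 → max 217.9 km
Site C: residuals STA03 0.0, STA04 0.0, STA05 0.0 → max 0.0 km
Site D: residuals STA03 316.8, STA04 38.4, STA05 182.5 → max 316.8 km
Site E: residuals STA03 5.3, STA04 48.3, STA05 54.4 → max 54.4 km
Only Site C has all residuals ≈ 0.

Site C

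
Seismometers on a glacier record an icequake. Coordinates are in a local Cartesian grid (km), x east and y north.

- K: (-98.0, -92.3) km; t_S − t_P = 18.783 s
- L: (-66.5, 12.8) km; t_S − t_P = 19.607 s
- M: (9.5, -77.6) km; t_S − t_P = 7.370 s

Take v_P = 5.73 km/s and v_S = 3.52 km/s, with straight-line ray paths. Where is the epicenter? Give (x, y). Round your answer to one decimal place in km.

Distance from S−P lag: d = Δt · v_P v_S / (v_P − v_S) = Δt · (5.73·3.52)/(5.73−3.52) ≈ 9.1265·Δt.
So d_K = 171.42, d_L = 178.94, d_M = 67.26 km.
Circle about each station: (x + 98.0)² + (y + 92.3)² = 171.42²; (x + 66.5)² + (y − 12.8)² = 178.94²; (x − 9.5)² + (y + 77.6)² = 67.26².
Subtracting the K equation from the L and M equations removes the quadratic terms:
63.0 x + 210.2 y = -16171.91
215.0 x + 29.4 y = 12849.63
Solving the 2×2 system: x ≈ 73.3, y ≈ -98.9 km.

73.3 km east, -98.9 km north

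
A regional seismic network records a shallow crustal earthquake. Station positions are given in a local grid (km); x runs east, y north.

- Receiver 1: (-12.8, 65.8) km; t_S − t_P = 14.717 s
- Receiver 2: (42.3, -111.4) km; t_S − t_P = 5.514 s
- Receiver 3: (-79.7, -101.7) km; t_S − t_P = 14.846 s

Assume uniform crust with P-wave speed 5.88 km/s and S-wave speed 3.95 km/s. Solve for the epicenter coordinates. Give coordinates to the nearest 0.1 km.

Distance from S−P lag: d = Δt · v_P v_S / (v_P − v_S) = Δt · (5.88·3.95)/(5.88−3.95) ≈ 12.0342·Δt.
So d_Receiver 1 = 177.11, d_Receiver 2 = 66.36, d_Receiver 3 = 178.66 km.
Circle about each station: (x + 12.8)² + (y − 65.8)² = 177.11²; (x − 42.3)² + (y + 111.4)² = 66.36²; (x + 79.7)² + (y + 101.7)² = 178.66².
Subtracting the Receiver 1 equation from the Receiver 2 and Receiver 3 equations removes the quadratic terms:
110.2 x − 354.4 y = 36670.07
-133.8 x − 335.0 y = 11650.06
Solving the 2×2 system: x ≈ 96.7, y ≈ -73.4 km.
Check against Receiver 1 (with the unrounded x, y): √((x + 12.8)²+(y − 65.8)²) = 177.11 ≈ 177.11 km. ✓

x ≈ 96.7 km, y ≈ -73.4 km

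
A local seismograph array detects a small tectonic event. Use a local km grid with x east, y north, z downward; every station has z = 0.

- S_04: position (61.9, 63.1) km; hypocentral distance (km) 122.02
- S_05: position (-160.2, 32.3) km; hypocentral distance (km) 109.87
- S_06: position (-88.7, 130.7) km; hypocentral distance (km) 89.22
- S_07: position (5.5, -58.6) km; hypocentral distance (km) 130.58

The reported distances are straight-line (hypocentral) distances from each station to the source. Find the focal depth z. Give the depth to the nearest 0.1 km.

z ≈ 28.9 km

Each station gives a sphere (x−x_i)² + (y−y_i)² + z² = d_i² (stations at z=0).
Subtracting the S_04 sphere from S_05 and S_06: z² cancels, leaving linear equations in x and y:
-444.2 x − 61.6 y = 21711.57
-301.2 x + 135.2 y = 24065.63
Solving: x ≈ -56.200, y ≈ 52.798 km (keep extra digits for the depth step; rounded: -56.2, 52.8).
Then from the S_04 sphere: z² = 122.02² − (x − 61.9)² − (y − 63.1)² with x = -56.200, y = 52.798, so z ≈ 28.899 ≈ 28.9 km.
Check against S_07 (with the unrounded solution): distance 130.58 ≈ 130.58 km. ✓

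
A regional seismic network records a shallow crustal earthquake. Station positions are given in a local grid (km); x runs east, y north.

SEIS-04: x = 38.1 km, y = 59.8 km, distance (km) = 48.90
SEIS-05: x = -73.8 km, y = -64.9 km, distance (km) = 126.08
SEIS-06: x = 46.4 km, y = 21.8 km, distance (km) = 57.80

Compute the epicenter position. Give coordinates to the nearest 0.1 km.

Circle about each station: (x − 38.1)² + (y − 59.8)² = 48.90²; (x + 73.8)² + (y + 64.9)² = 126.08²; (x − 46.4)² + (y − 21.8)² = 57.80².
Subtracting the SEIS-04 equation from the SEIS-05 and SEIS-06 equations removes the quadratic terms:
-223.8 x − 249.4 y = -8874.16
16.6 x − 76.0 y = -3349.08
Solving the 2×2 system: x ≈ -7.6, y ≈ 42.4 km.

(-7.6, 42.4)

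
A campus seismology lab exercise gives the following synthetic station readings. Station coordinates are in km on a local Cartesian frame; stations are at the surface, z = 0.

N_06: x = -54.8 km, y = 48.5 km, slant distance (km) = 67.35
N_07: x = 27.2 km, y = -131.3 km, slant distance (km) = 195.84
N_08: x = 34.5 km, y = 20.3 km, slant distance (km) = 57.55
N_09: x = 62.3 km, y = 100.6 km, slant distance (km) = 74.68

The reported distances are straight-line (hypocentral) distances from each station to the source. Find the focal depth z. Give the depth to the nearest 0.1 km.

Each station gives a sphere (x−x_i)² + (y−y_i)² + z² = d_i² (stations at z=0).
Subtracting the N_06 sphere from N_07 and N_08: z² cancels, leaving linear equations in x and y:
164.0 x − 359.6 y = -21193.04
178.6 x − 56.4 y = -2528.93
Solving: x ≈ 5.200, y ≈ 61.307 km (keep extra digits for the depth step; rounded: 5.2, 61.3).
Then from the N_06 sphere: z² = 67.35² − (x + 54.8)² − (y − 48.5)² with x = 5.200, y = 61.307, so z ≈ 27.785 ≈ 27.8 km.
Check against N_09 (with the unrounded solution): distance 74.67 ≈ 74.68 km. ✓

depth ≈ 27.8 km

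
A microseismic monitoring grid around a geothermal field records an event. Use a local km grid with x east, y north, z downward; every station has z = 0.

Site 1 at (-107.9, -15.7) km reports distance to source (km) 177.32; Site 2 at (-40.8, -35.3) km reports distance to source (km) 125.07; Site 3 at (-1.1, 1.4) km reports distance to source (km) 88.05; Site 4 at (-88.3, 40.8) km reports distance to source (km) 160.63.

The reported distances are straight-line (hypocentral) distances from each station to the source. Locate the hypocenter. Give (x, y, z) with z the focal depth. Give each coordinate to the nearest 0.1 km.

x ≈ 53.7 km, y ≈ 9.8 km, depth ≈ 68.4 km

Each station gives a sphere (x−x_i)² + (y−y_i)² + z² = d_i² (stations at z=0).
Subtracting the Site 1 sphere from Site 2 and Site 3: z² cancels, leaving linear equations in x and y:
134.2 x − 39.2 y = 6821.71
213.6 x + 34.2 y = 11803.85
Solving: x ≈ 53.693, y ≈ 9.794 km (keep extra digits for the depth step; rounded: 53.7, 9.8).
Then from the Site 1 sphere: z² = 177.32² − (x + 107.9)² − (y + 15.7)² with x = 53.693, y = 9.794, so z ≈ 68.412 ≈ 68.4 km.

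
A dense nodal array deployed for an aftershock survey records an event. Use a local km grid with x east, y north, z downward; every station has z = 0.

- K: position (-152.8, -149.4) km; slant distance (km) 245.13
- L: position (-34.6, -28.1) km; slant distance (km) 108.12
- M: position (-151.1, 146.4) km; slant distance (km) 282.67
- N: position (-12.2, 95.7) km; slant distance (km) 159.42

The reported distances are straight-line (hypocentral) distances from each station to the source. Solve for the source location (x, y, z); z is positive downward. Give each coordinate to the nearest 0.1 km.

Each station gives a sphere (x−x_i)² + (y−y_i)² + z² = d_i² (stations at z=0).
Subtracting the K sphere from L and M: z² cancels, leaving linear equations in x and y:
236.4 x + 242.6 y = 4717.35
3.4 x + 591.6 y = -21217.64
Solving: x ≈ 57.097, y ≈ -36.193 km (keep extra digits for the depth step; rounded: 57.1, -36.2).
Then from the K sphere: z² = 245.13² − (x + 152.8)² − (y + 149.4)² with x = 57.097, y = -36.193, so z ≈ 56.711 ≈ 56.7 km.

x ≈ 57.1 km, y ≈ -36.2 km, depth ≈ 56.7 km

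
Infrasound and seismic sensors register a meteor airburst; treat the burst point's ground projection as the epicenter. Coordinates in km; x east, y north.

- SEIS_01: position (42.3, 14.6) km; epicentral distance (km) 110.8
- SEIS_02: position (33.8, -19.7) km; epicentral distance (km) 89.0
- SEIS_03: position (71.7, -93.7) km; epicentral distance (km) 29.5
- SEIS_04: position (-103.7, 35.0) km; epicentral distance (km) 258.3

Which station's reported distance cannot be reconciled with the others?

Solve using three stations at a time. Using SEIS_01, SEIS_02, SEIS_03 (subtract circle equations pairwise → linear system) gives (x, y) ≈ (98.3, -81.0).
Distances from that point to each station vs reported:
  SEIS_01: calculated 110.8 vs reported 110.8 → residual 0.0 km
  SEIS_02: calculated 89.0 vs reported 89.0 → residual 0.0 km
  SEIS_03: calculated 29.5 vs reported 29.5 → residual 0.0 km
  SEIS_04: calculated 233.0 vs reported 258.3 → residual 25.3 km
SEIS_01, SEIS_02, SEIS_03 are mutually consistent (residuals ≈ 0); SEIS_04 is off by 25.3 km.

SEIS_04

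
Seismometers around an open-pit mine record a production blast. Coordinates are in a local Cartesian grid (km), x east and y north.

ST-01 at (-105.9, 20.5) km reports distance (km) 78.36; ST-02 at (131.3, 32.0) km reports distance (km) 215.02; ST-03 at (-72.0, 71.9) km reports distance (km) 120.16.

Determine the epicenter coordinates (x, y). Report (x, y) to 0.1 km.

Circle about each station: (x + 105.9)² + (y − 20.5)² = 78.36²; (x − 131.3)² + (y − 32.0)² = 215.02²; (x + 72.0)² + (y − 71.9)² = 120.16².
Subtracting pairs of circle equations eliminates x²+y² and gives linear equations (the radical axes):
474.4 x + 23.0 y = -33464.68
67.8 x + 102.8 y = -9579.59
Solving the 2×2 system: x ≈ -68.2, y ≈ -48.2 km.
Check against ST-01 (with the unrounded x, y): √((x + 105.9)²+(y − 20.5)²) = 78.37 ≈ 78.36 km. ✓

x ≈ -68.2 km, y ≈ -48.2 km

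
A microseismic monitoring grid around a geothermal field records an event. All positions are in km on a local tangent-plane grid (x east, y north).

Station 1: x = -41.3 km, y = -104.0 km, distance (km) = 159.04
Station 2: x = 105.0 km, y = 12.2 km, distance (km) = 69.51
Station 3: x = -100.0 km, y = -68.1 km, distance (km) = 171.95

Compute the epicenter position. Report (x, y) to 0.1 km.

Circle about each station: (x + 41.3)² + (y + 104.0)² = 159.04²; (x − 105.0)² + (y − 12.2)² = 69.51²; (x + 100.0)² + (y + 68.1)² = 171.95².
Subtracting the Station 1 equation from the Station 2 and Station 3 equations removes the quadratic terms:
292.6 x + 232.4 y = 19114.23
-117.4 x + 71.8 y = -2157.16
Solving the 2×2 system: x ≈ 38.8, y ≈ 33.4 km.
Check against Station 1 (with the unrounded x, y): √((x + 41.3)²+(y + 104.0)²) = 159.04 ≈ 159.04 km. ✓

(38.8, 33.4)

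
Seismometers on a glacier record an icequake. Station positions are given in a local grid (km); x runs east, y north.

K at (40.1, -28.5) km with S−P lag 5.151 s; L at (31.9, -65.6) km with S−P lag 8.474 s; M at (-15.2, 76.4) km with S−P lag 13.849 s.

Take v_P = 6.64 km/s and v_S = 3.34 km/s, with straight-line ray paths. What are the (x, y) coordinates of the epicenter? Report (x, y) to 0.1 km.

Distance from S−P lag: d = Δt · v_P v_S / (v_P − v_S) = Δt · (6.64·3.34)/(6.64−3.34) ≈ 6.7205·Δt.
So d_K = 34.62, d_L = 56.95, d_M = 93.07 km.
Circle about each station: (x − 40.1)² + (y + 28.5)² = 34.62²; (x − 31.9)² + (y + 65.6)² = 56.95²; (x + 15.2)² + (y − 76.4)² = 93.07².
Subtracting pairs of circle equations eliminates x²+y² and gives linear equations (the radical axes):
-16.4 x − 74.2 y = 855.95
-110.6 x + 209.8 y = -3815.74
Solving the 2×2 system: x ≈ 8.9, y ≈ -13.5 km.
Check against K (with the unrounded x, y): √((x − 40.1)²+(y + 28.5)²) = 34.63 ≈ 34.62 km. ✓

(8.9, -13.5)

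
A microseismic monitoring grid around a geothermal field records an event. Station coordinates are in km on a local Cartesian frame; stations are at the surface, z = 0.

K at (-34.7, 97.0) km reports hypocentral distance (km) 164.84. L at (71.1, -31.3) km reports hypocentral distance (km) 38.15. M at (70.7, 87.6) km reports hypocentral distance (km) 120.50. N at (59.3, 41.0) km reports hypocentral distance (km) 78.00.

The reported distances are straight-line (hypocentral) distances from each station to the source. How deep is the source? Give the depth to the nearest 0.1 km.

37.7 km

Each station gives a sphere (x−x_i)² + (y−y_i)² + z² = d_i² (stations at z=0).
Subtracting the K sphere from L and M: z² cancels, leaving linear equations in x and y:
211.6 x − 256.6 y = 21138.61
210.8 x − 18.8 y = 14711.14
Solving: x ≈ 67.397, y ≈ -26.802 km (keep extra digits for the depth step; rounded: 67.4, -26.8).
Then from the K sphere: z² = 164.84² − (x + 34.7)² − (y − 97.0)² with x = 67.397, y = -26.802, so z ≈ 37.703 ≈ 37.7 km.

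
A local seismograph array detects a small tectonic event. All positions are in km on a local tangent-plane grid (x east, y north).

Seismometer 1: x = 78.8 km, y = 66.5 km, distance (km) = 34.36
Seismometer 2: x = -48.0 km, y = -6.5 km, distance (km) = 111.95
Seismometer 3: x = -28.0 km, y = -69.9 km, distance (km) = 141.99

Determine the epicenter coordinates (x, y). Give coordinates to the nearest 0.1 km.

Circle about each station: (x − 78.8)² + (y − 66.5)² = 34.36²; (x + 48.0)² + (y + 6.5)² = 111.95²; (x + 28.0)² + (y + 69.9)² = 141.99².
Subtracting the Seismometer 1 equation from the Seismometer 2 and Seismometer 3 equations removes the quadratic terms:
-253.6 x − 146.0 y = -19637.63
-213.6 x − 272.8 y = -23942.23
Solving the 2×2 system: x ≈ 49.0, y ≈ 49.4 km.
Check against Seismometer 1 (with the unrounded x, y): √((x − 78.8)²+(y − 66.5)²) = 34.36 ≈ 34.36 km. ✓

x ≈ 49.0 km, y ≈ 49.4 km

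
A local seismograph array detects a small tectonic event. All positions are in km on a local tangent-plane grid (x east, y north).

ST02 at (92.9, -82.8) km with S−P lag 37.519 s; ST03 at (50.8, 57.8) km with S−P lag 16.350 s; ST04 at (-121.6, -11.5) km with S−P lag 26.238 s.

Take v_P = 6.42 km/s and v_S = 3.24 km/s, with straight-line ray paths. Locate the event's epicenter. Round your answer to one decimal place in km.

Distance from S−P lag: d = Δt · v_P v_S / (v_P − v_S) = Δt · (6.42·3.24)/(6.42−3.24) ≈ 6.5411·Δt.
So d_ST02 = 245.42, d_ST03 = 106.95, d_ST04 = 171.63 km.
Circle about each station: (x − 92.9)² + (y + 82.8)² = 245.42²; (x − 50.8)² + (y − 57.8)² = 106.95²; (x + 121.6)² + (y + 11.5)² = 171.63².
Subtracting pairs of circle equations eliminates x²+y² and gives linear equations (the radical axes):
-84.2 x + 281.2 y = 39227.90
-429.0 x + 142.6 y = 30206.68
Solving the 2×2 system: x ≈ -26.7, y ≈ 131.5 km.
Check against ST02 (with the unrounded x, y): √((x − 92.9)²+(y + 82.8)²) = 245.42 ≈ 245.42 km. ✓

(-26.7, 131.5)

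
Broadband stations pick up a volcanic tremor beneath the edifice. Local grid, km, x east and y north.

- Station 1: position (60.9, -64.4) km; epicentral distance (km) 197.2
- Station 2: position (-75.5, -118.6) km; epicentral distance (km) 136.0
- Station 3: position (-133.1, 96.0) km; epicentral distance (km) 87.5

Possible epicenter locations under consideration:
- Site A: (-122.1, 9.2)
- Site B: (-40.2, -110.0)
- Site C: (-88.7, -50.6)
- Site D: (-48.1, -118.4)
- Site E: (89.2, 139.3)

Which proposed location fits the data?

For each candidate, compare |candidate − station| to the reported distance:
Site A: residuals Station 1 0.0, Station 2 0.0, Station 3 0.0 → max 0.0 km
Site B: residuals Station 1 86.3, Station 2 99.7, Station 3 138.5 → max 138.5 km
Site C: residuals Station 1 47.0, Station 2 66.7, Station 3 65.7 → max 66.7 km
Site D: residuals Station 1 75.6, Station 2 108.6, Station 3 143.1 → max 143.1 km
Site E: residuals Station 1 8.5, Station 2 170.0, Station 3 139.0 → max 170.0 km
Only Site A has all residuals ≈ 0.

Site A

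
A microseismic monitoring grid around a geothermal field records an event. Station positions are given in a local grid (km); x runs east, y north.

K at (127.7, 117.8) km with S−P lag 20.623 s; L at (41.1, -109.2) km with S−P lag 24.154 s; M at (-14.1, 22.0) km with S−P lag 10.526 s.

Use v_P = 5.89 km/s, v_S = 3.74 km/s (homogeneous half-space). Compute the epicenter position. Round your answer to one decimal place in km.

Distance from S−P lag: d = Δt · v_P v_S / (v_P − v_S) = Δt · (5.89·3.74)/(5.89−3.74) ≈ 10.2459·Δt.
So d_K = 211.30, d_L = 247.48, d_M = 107.85 km.
Circle about each station: (x − 127.7)² + (y − 117.8)² = 211.30²; (x − 41.1)² + (y + 109.2)² = 247.48²; (x + 14.1)² + (y − 22.0)² = 107.85².
Subtracting pairs of circle equations eliminates x²+y² and gives linear equations (the radical axes):
-173.2 x − 454.0 y = -33168.94
-283.6 x − 191.6 y = 3514.75
Solving the 2×2 system: x ≈ -83.2, y ≈ 104.8 km.

(-83.2, 104.8)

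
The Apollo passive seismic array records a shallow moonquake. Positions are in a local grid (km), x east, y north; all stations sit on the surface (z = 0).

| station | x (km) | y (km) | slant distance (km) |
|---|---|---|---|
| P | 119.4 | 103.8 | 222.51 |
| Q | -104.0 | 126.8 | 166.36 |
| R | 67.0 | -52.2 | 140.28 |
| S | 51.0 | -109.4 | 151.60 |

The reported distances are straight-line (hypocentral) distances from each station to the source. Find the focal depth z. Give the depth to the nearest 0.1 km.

z ≈ 61.1 km

Each station gives a sphere (x−x_i)² + (y−y_i)² + z² = d_i² (stations at z=0).
Subtracting the P sphere from Q and R: z² cancels, leaving linear equations in x and y:
-446.8 x + 46.0 y = 23698.49
-104.8 x − 312.0 y = 12015.26
Solving: x ≈ -55.100, y ≈ -20.003 km (keep extra digits for the depth step; rounded: -55.1, -20.0).
Then from the P sphere: z² = 222.51² − (x − 119.4)² − (y − 103.8)² with x = -55.100, y = -20.003, so z ≈ 61.100 ≈ 61.1 km.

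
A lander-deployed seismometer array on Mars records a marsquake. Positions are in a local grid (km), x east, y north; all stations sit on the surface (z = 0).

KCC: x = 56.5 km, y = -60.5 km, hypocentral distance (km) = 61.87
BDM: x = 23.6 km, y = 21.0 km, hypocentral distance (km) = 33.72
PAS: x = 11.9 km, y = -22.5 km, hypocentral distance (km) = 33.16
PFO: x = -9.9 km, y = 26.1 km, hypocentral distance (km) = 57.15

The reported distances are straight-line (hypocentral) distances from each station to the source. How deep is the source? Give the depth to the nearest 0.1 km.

Each station gives a sphere (x−x_i)² + (y−y_i)² + z² = d_i² (stations at z=0).
Subtracting the KCC sphere from BDM and PAS: z² cancels, leaving linear equations in x and y:
-65.8 x + 163.0 y = -3163.68
-89.2 x + 76.0 y = -3476.33
Solving: x ≈ 34.197, y ≈ -5.604 km (keep extra digits for the depth step; rounded: 34.2, -5.6).
Then from the KCC sphere: z² = 61.87² − (x − 56.5)² − (y + 60.5)² with x = 34.197, y = -5.604, so z ≈ 17.802 ≈ 17.8 km.
Check against PFO (with the unrounded solution): distance 57.15 ≈ 57.15 km. ✓

z ≈ 17.8 km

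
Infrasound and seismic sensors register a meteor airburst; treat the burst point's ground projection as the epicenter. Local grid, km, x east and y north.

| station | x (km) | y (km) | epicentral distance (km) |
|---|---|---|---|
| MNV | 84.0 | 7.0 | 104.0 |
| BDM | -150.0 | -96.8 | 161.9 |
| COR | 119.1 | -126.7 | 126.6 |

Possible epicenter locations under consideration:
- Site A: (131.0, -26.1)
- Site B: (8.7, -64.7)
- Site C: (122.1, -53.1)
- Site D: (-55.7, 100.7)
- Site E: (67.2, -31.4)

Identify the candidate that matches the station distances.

Site B

For each candidate, compare |candidate − station| to the reported distance:
Site A: residuals MNV 46.5, BDM 127.9, COR 25.3 → max 127.9 km
Site B: residuals MNV 0.0, BDM 0.0, COR 0.0 → max 0.0 km
Site C: residuals MNV 32.8, BDM 113.7, COR 52.9 → max 113.7 km
Site D: residuals MNV 64.2, BDM 57.0, COR 160.2 → max 160.2 km
Site E: residuals MNV 62.1, BDM 64.9, COR 18.1 → max 64.9 km
Only Site B has all residuals ≈ 0.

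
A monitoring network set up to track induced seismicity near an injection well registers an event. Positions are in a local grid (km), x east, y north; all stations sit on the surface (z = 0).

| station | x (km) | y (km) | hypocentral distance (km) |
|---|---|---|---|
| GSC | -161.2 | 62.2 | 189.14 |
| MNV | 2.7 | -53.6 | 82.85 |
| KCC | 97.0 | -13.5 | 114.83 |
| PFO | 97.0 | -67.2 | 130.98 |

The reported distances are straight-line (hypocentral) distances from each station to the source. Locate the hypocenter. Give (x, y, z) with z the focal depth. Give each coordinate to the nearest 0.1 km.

x ≈ 3.5 km, y ≈ -3.4 km, depth ≈ 65.9 km

Each station gives a sphere (x−x_i)² + (y−y_i)² + z² = d_i² (stations at z=0).
Subtracting the GSC sphere from MNV and KCC: z² cancels, leaving linear equations in x and y:
327.8 x − 231.6 y = 1935.79
516.4 x − 151.4 y = 2324.98
Solving: x ≈ 3.507, y ≈ -3.395 km (keep extra digits for the depth step; rounded: 3.5, -3.4).
Then from the GSC sphere: z² = 189.14² − (x + 161.2)² − (y − 62.2)² with x = 3.507, y = -3.395, so z ≈ 65.900 ≈ 65.9 km.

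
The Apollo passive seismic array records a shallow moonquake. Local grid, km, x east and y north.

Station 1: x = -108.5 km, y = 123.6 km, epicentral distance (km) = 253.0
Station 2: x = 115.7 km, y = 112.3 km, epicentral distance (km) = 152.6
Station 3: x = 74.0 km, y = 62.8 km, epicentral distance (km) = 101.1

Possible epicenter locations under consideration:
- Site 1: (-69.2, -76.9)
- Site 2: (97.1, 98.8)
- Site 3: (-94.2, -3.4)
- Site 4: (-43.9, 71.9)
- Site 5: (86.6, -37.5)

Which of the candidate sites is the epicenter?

Site 5

For each candidate, compare |candidate − station| to the reported distance:
Site 1: residuals Station 1 48.7, Station 2 111.9, Station 3 99.0 → max 111.9 km
Site 2: residuals Station 1 45.9, Station 2 129.6, Station 3 58.3 → max 129.6 km
Site 3: residuals Station 1 125.2, Station 2 87.1, Station 3 79.7 → max 125.2 km
Site 4: residuals Station 1 170.3, Station 2 12.0, Station 3 17.2 → max 170.3 km
Site 5: residuals Station 1 0.0, Station 2 0.0, Station 3 0.0 → max 0.0 km
Only Site 5 has all residuals ≈ 0.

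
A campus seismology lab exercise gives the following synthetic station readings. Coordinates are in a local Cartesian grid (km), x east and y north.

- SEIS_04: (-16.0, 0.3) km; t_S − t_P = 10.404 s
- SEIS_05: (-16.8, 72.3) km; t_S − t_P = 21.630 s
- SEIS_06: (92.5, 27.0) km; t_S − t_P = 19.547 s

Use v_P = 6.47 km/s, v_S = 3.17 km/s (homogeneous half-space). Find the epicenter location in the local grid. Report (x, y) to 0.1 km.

Distance from S−P lag: d = Δt · v_P v_S / (v_P − v_S) = Δt · (6.47·3.17)/(6.47−3.17) ≈ 6.2151·Δt.
So d_SEIS_04 = 64.66, d_SEIS_05 = 134.43, d_SEIS_06 = 121.49 km.
Circle about each station: (x + 16.0)² + (y − 0.3)² = 64.66²; (x + 16.8)² + (y − 72.3)² = 134.43²; (x − 92.5)² + (y − 27.0)² = 121.49².
Subtracting pairs of circle equations eliminates x²+y² and gives linear equations (the radical axes):
-1.6 x + 144.0 y = -8637.07
217.0 x + 53.4 y = -1549.74
Solving the 2×2 system: x ≈ 7.6, y ≈ -59.9 km.
Check against SEIS_04 (with the unrounded x, y): √((x + 16.0)²+(y − 0.3)²) = 64.66 ≈ 64.66 km. ✓

7.6 km east, -59.9 km north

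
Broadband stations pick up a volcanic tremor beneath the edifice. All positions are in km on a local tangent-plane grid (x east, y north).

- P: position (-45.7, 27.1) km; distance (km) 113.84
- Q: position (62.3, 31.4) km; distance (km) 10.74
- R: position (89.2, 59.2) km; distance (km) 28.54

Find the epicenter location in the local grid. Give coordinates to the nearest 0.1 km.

x ≈ 67.3 km, y ≈ 40.9 km

Circle about each station: (x + 45.7)² + (y − 27.1)² = 113.84²; (x − 62.3)² + (y − 31.4)² = 10.74²; (x − 89.2)² + (y − 59.2)² = 28.54².
Subtracting the P equation from the Q and R equations removes the quadratic terms:
216.0 x + 8.6 y = 14888.55
269.8 x + 64.2 y = 20783.39
Solving the 2×2 system: x ≈ 67.3, y ≈ 40.9 km.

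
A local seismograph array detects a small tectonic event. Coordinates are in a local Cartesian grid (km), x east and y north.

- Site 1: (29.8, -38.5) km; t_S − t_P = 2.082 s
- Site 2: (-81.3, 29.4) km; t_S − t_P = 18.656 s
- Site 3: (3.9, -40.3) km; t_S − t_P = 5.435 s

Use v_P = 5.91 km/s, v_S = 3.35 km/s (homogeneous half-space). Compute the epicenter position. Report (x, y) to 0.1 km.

x ≈ 45.9 km, y ≈ -38.7 km

Distance from S−P lag: d = Δt · v_P v_S / (v_P − v_S) = Δt · (5.91·3.35)/(5.91−3.35) ≈ 7.7338·Δt.
So d_Site 1 = 16.10, d_Site 2 = 144.28, d_Site 3 = 42.03 km.
Circle about each station: (x − 29.8)² + (y + 38.5)² = 16.10²; (x + 81.3)² + (y − 29.4)² = 144.28²; (x − 3.9)² + (y + 40.3)² = 42.03².
Subtracting the Site 1 equation from the Site 2 and Site 3 equations removes the quadratic terms:
-222.2 x + 135.8 y = -15453.75
-51.8 x − 3.6 y = -2238.30
Solving the 2×2 system: x ≈ 45.9, y ≈ -38.7 km.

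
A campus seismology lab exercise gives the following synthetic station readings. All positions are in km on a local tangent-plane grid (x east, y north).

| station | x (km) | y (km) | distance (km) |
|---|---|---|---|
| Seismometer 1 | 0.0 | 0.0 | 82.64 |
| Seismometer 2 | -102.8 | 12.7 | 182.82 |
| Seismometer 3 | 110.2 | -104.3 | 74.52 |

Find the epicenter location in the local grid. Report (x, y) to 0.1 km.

x ≈ 72.2 km, y ≈ -40.2 km

Circle about each station: x² + y² = 82.64²; (x + 102.8)² + (y − 12.7)² = 182.82²; (x − 110.2)² + (y + 104.3)² = 74.52².
Subtracting the Seismometer 1 equation from the Seismometer 2 and Seismometer 3 equations removes the quadratic terms:
-205.6 x + 25.4 y = -15864.65
220.4 x − 208.6 y = 24298.67
Solving the 2×2 system: x ≈ 72.2, y ≈ -40.2 km.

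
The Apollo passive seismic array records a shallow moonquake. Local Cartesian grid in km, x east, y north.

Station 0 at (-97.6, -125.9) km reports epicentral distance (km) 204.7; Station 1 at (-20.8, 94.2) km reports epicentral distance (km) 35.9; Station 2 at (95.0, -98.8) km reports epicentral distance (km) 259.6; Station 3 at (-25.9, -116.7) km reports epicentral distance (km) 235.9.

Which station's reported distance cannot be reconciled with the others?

Station 0

Solve using three stations at a time. Using Station 1, Station 2, Station 3 (subtract circle equations pairwise → linear system) gives (x, y) ≈ (-47.5, 118.2).
Distances from that point to each station vs reported:
  Station 0: calculated 249.2 vs reported 204.7 → residual 44.5 km
  Station 1: calculated 35.9 vs reported 35.9 → residual 0.0 km
  Station 2: calculated 259.6 vs reported 259.6 → residual 0.0 km
  Station 3: calculated 235.9 vs reported 235.9 → residual 0.0 km
Station 1, Station 2, Station 3 are mutually consistent (residuals ≈ 0); Station 0 is off by 44.5 km.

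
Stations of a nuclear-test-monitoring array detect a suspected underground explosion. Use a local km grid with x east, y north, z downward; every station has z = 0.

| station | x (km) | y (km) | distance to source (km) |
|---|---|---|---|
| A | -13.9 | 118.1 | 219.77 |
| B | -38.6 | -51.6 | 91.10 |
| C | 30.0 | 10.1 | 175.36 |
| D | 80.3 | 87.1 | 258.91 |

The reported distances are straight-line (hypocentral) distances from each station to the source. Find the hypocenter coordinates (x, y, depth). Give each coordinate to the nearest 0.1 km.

x ≈ -123.2 km, y ≈ -70.5 km, depth ≈ 28.0 km

Each station gives a sphere (x−x_i)² + (y−y_i)² + z² = d_i² (stations at z=0).
Subtracting the A sphere from B and C: z² cancels, leaving linear equations in x and y:
-49.4 x − 339.4 y = 30011.34
87.8 x − 216.0 y = 4408.91
Solving: x ≈ -123.205, y ≈ -70.492 km (keep extra digits for the depth step; rounded: -123.2, -70.5).
Then from the A sphere: z² = 219.77² − (x + 13.9)² − (y − 118.1)² with x = -123.205, y = -70.492, so z ≈ 28.006 ≈ 28.0 km.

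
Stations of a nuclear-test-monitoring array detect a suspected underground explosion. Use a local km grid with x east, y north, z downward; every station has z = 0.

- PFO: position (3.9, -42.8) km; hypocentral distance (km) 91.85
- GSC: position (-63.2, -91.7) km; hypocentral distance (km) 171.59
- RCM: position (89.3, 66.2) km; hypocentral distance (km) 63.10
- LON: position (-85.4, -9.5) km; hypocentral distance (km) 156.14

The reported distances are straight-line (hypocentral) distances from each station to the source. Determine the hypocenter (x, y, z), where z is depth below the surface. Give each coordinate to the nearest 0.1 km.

Each station gives a sphere (x−x_i)² + (y−y_i)² + z² = d_i² (stations at z=0).
Subtracting the PFO sphere from GSC and RCM: z² cancels, leaving linear equations in x and y:
-134.2 x − 97.8 y = -10450.63
170.8 x + 218.0 y = 14964.69
Solving: x ≈ 64.908, y ≈ 17.790 km (keep extra digits for the depth step; rounded: 64.9, 17.8).
Then from the PFO sphere: z² = 91.85² − (x − 3.9)² − (y + 42.8)² with x = 64.908, y = 17.790, so z ≈ 32.300 ≈ 32.3 km.
Check against LON (with the unrounded solution): distance 156.14 ≈ 156.14 km. ✓

(64.9, 17.8, 32.3)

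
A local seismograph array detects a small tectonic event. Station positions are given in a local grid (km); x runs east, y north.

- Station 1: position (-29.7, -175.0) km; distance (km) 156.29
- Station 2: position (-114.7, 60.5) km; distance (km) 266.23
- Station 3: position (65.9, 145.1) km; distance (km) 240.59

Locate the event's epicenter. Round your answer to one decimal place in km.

Circle about each station: (x + 29.7)² + (y + 175.0)² = 156.29²; (x + 114.7)² + (y − 60.5)² = 266.23²; (x − 65.9)² + (y − 145.1)² = 240.59².
Subtracting pairs of circle equations eliminates x²+y² and gives linear equations (the radical axes):
-170.0 x + 471.0 y = -61142.60
191.2 x + 640.2 y = -39567.25
Solving the 2×2 system: x ≈ 103.1, y ≈ -92.6 km.
Check against Station 1 (with the unrounded x, y): √((x + 29.7)²+(y + 175.0)²) = 156.30 ≈ 156.29 km. ✓

103.1 km east, -92.6 km north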